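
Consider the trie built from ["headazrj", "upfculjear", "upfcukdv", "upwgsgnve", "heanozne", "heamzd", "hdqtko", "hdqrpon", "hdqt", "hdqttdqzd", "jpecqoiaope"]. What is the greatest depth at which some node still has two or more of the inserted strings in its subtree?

The deepest shared node is where two words last agree before diverging.
e.g. "upfcukdv" and "upfculjear" share the prefix "upfcu" of length 5; no pair shares a longer one.
Longest shared-prefix length: 5

5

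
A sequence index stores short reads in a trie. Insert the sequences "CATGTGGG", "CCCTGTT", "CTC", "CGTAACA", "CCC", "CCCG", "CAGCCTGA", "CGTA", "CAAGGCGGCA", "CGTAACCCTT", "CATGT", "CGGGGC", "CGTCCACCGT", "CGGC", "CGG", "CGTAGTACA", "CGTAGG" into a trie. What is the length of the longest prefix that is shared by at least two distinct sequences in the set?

Look for the deepest trie node that still has at least two words in its subtree.
"CGTAACA" and "CGTAACCCTT" agree on "CGTAAC" (6 characters) before diverging; nothing deeper is shared.
Longest shared-prefix length: 6

6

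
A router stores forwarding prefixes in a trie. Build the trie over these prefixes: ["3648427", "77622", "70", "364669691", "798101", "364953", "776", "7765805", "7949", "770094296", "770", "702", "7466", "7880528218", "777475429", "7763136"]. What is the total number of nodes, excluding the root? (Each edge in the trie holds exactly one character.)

64

Count nodes per top-level branch (shared prefixes stored once):
  '3'-branch (364669691, 3648427, 364953): 16 nodes
  '7'-branch (70, 702, 7466, 770, 770094296, 776, 77622, 7763136, 7765805, 777475429, 7880528218, 7949, 798101): 48 nodes
Sum: 64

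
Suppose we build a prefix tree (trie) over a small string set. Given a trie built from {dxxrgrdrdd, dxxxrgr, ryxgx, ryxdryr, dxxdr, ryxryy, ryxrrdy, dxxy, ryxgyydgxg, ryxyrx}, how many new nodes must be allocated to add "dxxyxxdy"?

4

"dxxy" is already a path in the trie; the remaining "xxdy" must be added.
Each of the 4 remaining characters creates one node.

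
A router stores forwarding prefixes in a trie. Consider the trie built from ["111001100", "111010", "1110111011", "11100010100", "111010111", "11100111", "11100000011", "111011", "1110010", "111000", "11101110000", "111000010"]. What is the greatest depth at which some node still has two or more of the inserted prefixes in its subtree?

8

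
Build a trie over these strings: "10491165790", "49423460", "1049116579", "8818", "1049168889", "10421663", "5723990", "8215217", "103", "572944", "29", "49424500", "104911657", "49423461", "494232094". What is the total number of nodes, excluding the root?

61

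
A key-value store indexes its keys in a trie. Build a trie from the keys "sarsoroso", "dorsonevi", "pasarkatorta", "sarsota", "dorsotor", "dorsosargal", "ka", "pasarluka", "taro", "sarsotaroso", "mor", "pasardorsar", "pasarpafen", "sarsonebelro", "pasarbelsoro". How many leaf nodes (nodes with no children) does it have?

A leaf is a node with no children — equivalently, the end of a word that is not a proper prefix of any other stored word.
Those words: "dorsonevi", "dorsosargal", "dorsotor", "ka", "mor", "pasarbelsoro", "pasardorsar", "pasarkatorta", "pasarluka", "pasarpafen", "sarsonebelro", "sarsoroso", "sarsotaroso", "taro"
Leaf count: 14

14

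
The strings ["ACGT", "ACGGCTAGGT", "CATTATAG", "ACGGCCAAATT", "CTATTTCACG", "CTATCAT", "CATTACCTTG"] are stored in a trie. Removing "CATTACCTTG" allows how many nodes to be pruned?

A node on "CATTACCTTG"'s path can go only if nothing else ends at it or branches off below it.
The suffix "CCTTG" (5 nodes) is used only by "CATTACCTTG"; the node for "CATTA" still has the child "T", so pruning stops there.
Nodes removed: 5

5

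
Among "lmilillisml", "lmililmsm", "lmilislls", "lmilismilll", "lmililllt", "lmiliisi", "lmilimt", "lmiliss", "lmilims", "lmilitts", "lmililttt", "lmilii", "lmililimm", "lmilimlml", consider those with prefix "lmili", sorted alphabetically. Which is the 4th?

Words with prefix "lmili", in lexicographic order: "lmilii", "lmiliisi", "lmililimm", "lmilillisml", "lmililllt", "lmililmsm", "lmililttt", "lmilimlml", "lmilims", "lmilimt", "lmilislls", "lmilismilll", "lmiliss", "lmilitts"
Position 4: lmilillisml

lmilillisml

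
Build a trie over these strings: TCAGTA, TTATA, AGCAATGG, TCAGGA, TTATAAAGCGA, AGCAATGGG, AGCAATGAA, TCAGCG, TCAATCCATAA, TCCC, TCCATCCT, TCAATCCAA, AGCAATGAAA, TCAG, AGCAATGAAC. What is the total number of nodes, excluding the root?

Insert word by word; a character creates a node only if that edge doesn't already exist:
  "TCAGTA" → 6 new (T, C, A, G, T, A)
  "TTATA" → prefix "T" already present; 4 new (T, A, T, A)
  "AGCAATGG" → 8 new (A, G, C, A, A, T, G, G)
  "TCAGGA" → prefix "TCAG" already present; 2 new (G, A)
  "TTATAAAGCGA" → prefix "TTATA" already present; 6 new (A, A, G, C, G, A)
  "AGCAATGGG" → prefix "AGCAATGG" already present; 1 new (G)
  "AGCAATGAA" → prefix "AGCAATG" already present; 2 new (A, A)
  "TCAGCG" → prefix "TCAG" already present; 2 new (C, G)
  "TCAATCCATAA" → prefix "TCA" already present; 8 new (A, T, C, C, A, T, A, A)
  "TCCC" → prefix "TC" already present; 2 new (C, C)
  "TCCATCCT" → prefix "TCC" already present; 5 new (A, T, C, C, T)
  "TCAATCCAA" → prefix "TCAATCCA" already present; 1 new (A)
  "AGCAATGAAA" → prefix "AGCAATGAA" already present; 1 new (A)
  "TCAG" → prefix "TCAG" already present; 0 new (none)
  "AGCAATGAAC" → prefix "AGCAATGAA" already present; 1 new (C)
Total nodes = 6 + 4 + 8 + 2 + 6 + 1 + 2 + 2 + 8 + 2 + 5 + 1 + 1 + 0 + 1 = 49

49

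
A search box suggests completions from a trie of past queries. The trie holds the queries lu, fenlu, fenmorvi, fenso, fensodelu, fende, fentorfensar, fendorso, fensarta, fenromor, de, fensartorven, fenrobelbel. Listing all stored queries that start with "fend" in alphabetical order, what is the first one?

fende

DFS of the "fend" subtree visits, in order: "fende", "fendorso"
Position 1: fende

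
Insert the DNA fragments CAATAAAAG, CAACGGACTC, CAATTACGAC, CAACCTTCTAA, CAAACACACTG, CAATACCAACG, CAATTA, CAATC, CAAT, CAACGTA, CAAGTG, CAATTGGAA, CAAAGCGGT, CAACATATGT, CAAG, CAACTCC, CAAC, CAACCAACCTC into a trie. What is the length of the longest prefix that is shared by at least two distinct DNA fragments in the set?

6

The deepest shared node is where two words last agree before diverging.
"CAATTA" and "CAATTACGAC" agree on "CAATTA" (6 characters) before diverging; nothing deeper is shared.
Longest shared-prefix length: 6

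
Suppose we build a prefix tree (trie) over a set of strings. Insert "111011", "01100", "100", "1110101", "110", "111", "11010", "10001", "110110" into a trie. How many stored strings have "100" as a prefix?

Filter for entries beginning with "100":
Words under "100": 100, 10001
Count: 2

2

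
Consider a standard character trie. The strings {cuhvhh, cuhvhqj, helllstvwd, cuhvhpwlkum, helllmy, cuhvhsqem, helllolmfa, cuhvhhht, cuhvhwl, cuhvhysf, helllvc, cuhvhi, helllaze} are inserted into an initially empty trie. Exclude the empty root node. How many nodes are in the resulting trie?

48

Trace insertions, counting only characters that open a new branch:
  "cuhvhh" → 6 new (c, u, h, v, h, h)
  "cuhvhqj" → prefix "cuhvh" already present; 2 new (q, j)
  "helllstvwd" → 10 new (h, e, l, l, l, s, t, v, w, d)
  "cuhvhpwlkum" → prefix "cuhvh" already present; 6 new (p, w, l, k, u, m)
  "helllmy" → prefix "helll" already present; 2 new (m, y)
  "cuhvhsqem" → prefix "cuhvh" already present; 4 new (s, q, e, m)
  "helllolmfa" → prefix "helll" already present; 5 new (o, l, m, f, a)
  "cuhvhhht" → prefix "cuhvhh" already present; 2 new (h, t)
  "cuhvhwl" → prefix "cuhvh" already present; 2 new (w, l)
  "cuhvhysf" → prefix "cuhvh" already present; 3 new (y, s, f)
  "helllvc" → prefix "helll" already present; 2 new (v, c)
  "cuhvhi" → prefix "cuhvh" already present; 1 new (i)
  "helllaze" → prefix "helll" already present; 3 new (a, z, e)
Total nodes = 6 + 2 + 10 + 6 + 2 + 4 + 5 + 2 + 2 + 3 + 2 + 1 + 3 = 48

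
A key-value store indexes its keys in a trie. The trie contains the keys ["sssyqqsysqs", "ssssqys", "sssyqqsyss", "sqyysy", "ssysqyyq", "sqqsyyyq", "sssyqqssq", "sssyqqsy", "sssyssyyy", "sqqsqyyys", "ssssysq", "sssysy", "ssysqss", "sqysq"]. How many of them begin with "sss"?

8

Walk to "sss"; the words in its subtree are exactly those with that prefix.
Words under "sss": ssssqys, ssssysq, sssyqqssq, sssyqqsy, sssyqqsysqs, sssyqqsyss, sssyssyyy, sssysy
Count: 8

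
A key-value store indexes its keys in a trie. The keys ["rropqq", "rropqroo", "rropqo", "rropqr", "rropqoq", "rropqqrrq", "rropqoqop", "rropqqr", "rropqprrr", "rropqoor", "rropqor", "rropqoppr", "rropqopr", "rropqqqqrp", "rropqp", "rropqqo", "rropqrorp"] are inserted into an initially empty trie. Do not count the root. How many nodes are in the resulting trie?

For each word, the new-node count is its length minus the longest prefix already in the trie:
  "rropqq" → 6 new (r, r, o, p, q, q)
  "rropqroo" → prefix "rropq" already present; 3 new (r, o, o)
  "rropqo" → prefix "rropq" already present; 1 new (o)
  "rropqr" → prefix "rropqr" already present; 0 new (none)
  "rropqoq" → prefix "rropqo" already present; 1 new (q)
  "rropqqrrq" → prefix "rropqq" already present; 3 new (r, r, q)
  "rropqoqop" → prefix "rropqoq" already present; 2 new (o, p)
  "rropqqr" → prefix "rropqqr" already present; 0 new (none)
  "rropqprrr" → prefix "rropq" already present; 4 new (p, r, r, r)
  "rropqoor" → prefix "rropqo" already present; 2 new (o, r)
  "rropqor" → prefix "rropqo" already present; 1 new (r)
  "rropqoppr" → prefix "rropqo" already present; 3 new (p, p, r)
  "rropqopr" → prefix "rropqop" already present; 1 new (r)
  "rropqqqqrp" → prefix "rropqq" already present; 4 new (q, q, r, p)
  "rropqp" → prefix "rropqp" already present; 0 new (none)
  "rropqqo" → prefix "rropqq" already present; 1 new (o)
  "rropqrorp" → prefix "rropqro" already present; 2 new (r, p)
Total nodes = 6 + 3 + 1 + 0 + 1 + 3 + 2 + 0 + 4 + 2 + 1 + 3 + 1 + 4 + 0 + 1 + 2 = 34

34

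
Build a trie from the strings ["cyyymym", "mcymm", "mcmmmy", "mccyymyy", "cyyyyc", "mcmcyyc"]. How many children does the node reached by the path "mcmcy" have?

Follow the path "mcmcy" to its node, then look at its outgoing edges.
Distinct next characters after "mcmcy": y.
That node has 1 child edge.

1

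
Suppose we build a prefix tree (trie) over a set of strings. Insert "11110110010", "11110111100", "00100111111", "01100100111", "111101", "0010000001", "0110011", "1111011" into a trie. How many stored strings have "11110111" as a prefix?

Walk to "11110111"; the words in its subtree are exactly those with that prefix.
Matches: "11110111100"
Count: 1

1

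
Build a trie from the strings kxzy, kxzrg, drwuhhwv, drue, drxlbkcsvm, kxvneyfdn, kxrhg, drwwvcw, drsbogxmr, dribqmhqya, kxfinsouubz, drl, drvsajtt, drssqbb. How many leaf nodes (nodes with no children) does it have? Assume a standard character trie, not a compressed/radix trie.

14

A leaf is a node with no children — equivalently, the end of a word that is not a proper prefix of any other stored word.
Those words: "dribqmhqya", "drl", "drsbogxmr", "drssqbb", "drue", "drvsajtt", "drwuhhwv", "drwwvcw", "drxlbkcsvm", "kxfinsouubz", "kxrhg", "kxvneyfdn", "kxzrg", "kxzy"
Leaf count: 14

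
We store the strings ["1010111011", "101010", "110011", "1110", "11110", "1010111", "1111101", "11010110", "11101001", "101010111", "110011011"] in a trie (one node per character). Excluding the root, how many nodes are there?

Count nodes per top-level branch (shared prefixes stored once):
  '1'-branch (101010, 101010111, 1010111, 1010111011, 110011, 110011011, 11010110, 1110, 11101001, 11110, 1111101): 38 nodes
Sum: 38

38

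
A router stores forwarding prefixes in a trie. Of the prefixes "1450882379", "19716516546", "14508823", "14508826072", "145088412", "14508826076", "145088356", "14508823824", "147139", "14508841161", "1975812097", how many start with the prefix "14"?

9

Traverse to the node for "14", then collect every word in that subtree.
Words under "14": 14508823, 1450882379, 14508823824, 14508826072, 14508826076, 145088356, 14508841161, 145088412, 147139
Count: 9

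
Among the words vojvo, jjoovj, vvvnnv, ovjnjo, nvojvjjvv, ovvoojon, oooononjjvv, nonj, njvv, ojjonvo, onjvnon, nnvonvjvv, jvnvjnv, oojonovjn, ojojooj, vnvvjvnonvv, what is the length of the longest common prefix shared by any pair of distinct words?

Look for the deepest trie node that still has at least two words in its subtree.
e.g. "ojjonvo" and "ojojooj" share the prefix "oj" of length 2; no pair shares a longer one.
Longest shared-prefix length: 2

2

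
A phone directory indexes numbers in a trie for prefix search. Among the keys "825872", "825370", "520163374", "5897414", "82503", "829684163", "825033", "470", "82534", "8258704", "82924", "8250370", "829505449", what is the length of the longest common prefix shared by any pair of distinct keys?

The deepest shared node is where two words last agree before diverging.
e.g. "82503" and "825033" share the prefix "82503" of length 5; no pair shares a longer one.
Longest shared-prefix length: 5

5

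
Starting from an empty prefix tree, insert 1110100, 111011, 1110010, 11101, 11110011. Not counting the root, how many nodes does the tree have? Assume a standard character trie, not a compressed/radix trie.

16

Insert word by word; a character creates a node only if that edge doesn't already exist:
  "1110100" → 7 new (1, 1, 1, 0, 1, 0, 0)
  "111011" → prefix "11101" already present; 1 new (1)
  "1110010" → prefix "1110" already present; 3 new (0, 1, 0)
  "11101" → prefix "11101" already present; 0 new (none)
  "11110011" → prefix "111" already present; 5 new (1, 0, 0, 1, 1)
Total nodes = 7 + 1 + 3 + 0 + 5 = 16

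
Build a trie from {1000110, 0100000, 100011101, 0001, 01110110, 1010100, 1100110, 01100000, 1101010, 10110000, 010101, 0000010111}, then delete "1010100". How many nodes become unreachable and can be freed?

4

A node on "1010100"'s path can go only if nothing else ends at it or branches off below it.
The suffix "0100" (4 nodes) is used only by "1010100"; the node for "101" still has the child "1", so pruning stops there.
Nodes removed: 4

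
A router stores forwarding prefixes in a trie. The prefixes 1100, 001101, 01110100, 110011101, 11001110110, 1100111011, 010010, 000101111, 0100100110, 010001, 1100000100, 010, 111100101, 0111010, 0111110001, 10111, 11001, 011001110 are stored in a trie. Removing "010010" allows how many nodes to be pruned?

0

Walk "010010" from the leaf back toward the root, removing each node that no remaining word uses.
Every node on "010010" is still needed (e.g. by "0100100110"), so nothing is freed.
Nodes removed: 0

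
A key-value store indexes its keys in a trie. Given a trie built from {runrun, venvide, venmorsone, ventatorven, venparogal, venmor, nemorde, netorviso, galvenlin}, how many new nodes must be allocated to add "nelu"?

2

Walking "nelu" from the root, the first 2 characters ("ne") follow existing edges; "l" is the first miss.
New nodes needed: |"nelu"| − 2 = 4 − 2 = 2.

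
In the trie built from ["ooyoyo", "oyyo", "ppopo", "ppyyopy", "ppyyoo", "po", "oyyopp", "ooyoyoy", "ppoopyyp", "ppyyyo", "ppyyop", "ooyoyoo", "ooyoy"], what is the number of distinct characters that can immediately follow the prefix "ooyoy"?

The children of the "ooyoy" node are the distinct next characters among strings starting with "ooyoy".
Distinct next characters after "ooyoy": o.
That node has 1 child edge.

1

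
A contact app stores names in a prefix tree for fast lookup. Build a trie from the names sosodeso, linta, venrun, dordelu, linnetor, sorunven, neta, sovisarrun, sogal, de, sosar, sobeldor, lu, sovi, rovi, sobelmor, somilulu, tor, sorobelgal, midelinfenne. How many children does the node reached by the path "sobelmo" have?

Walk "sobelmo" from the root, arriving at one node.
Characters that immediately follow "sobelmo" among the stored strings: {r}.
That node has 1 child edge.

1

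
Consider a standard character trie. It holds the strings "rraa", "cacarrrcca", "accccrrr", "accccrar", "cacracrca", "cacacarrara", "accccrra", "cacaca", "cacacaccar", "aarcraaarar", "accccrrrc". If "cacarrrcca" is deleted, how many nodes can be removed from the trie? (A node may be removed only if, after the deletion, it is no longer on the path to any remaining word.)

Walk "cacarrrcca" from the leaf back toward the root, removing each node that no remaining word uses.
The suffix "rrrcca" (6 nodes) is used only by "cacarrrcca"; the node for "caca" still has the child "c", so pruning stops there.
Nodes removed: 6

6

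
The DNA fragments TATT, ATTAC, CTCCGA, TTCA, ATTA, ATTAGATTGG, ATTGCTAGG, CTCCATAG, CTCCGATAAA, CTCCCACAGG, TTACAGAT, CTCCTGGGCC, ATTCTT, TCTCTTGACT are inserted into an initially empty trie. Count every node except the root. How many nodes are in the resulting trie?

Insert word by word; a character creates a node only if that edge doesn't already exist:
  "TATT" → 4 new (T, A, T, T)
  "ATTAC" → 5 new (A, T, T, A, C)
  "CTCCGA" → 6 new (C, T, C, C, G, A)
  "TTCA" → prefix "T" already present; 3 new (T, C, A)
  "ATTA" → prefix "ATTA" already present; 0 new (none)
  "ATTAGATTGG" → prefix "ATTA" already present; 6 new (G, A, T, T, G, G)
  "ATTGCTAGG" → prefix "ATT" already present; 6 new (G, C, T, A, G, G)
  "CTCCATAG" → prefix "CTCC" already present; 4 new (A, T, A, G)
  "CTCCGATAAA" → prefix "CTCCGA" already present; 4 new (T, A, A, A)
  "CTCCCACAGG" → prefix "CTCC" already present; 6 new (C, A, C, A, G, G)
  "TTACAGAT" → prefix "TT" already present; 6 new (A, C, A, G, A, T)
  "CTCCTGGGCC" → prefix "CTCC" already present; 6 new (T, G, G, G, C, C)
  "ATTCTT" → prefix "ATT" already present; 3 new (C, T, T)
  "TCTCTTGACT" → prefix "T" already present; 9 new (C, T, C, T, T, G, A, C, T)
Total nodes = 4 + 5 + 6 + 3 + 0 + 6 + 6 + 4 + 4 + 6 + 6 + 6 + 3 + 9 = 68

68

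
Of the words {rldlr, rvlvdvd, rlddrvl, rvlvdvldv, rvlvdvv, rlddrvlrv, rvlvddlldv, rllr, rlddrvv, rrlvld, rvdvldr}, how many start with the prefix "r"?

Traverse to the node for "r", then collect every word in that subtree.
Words under "r": rlddrvl, rlddrvlrv, rlddrvv, rldlr, rllr, rrlvld, rvdvldr, rvlvddlldv, rvlvdvd, rvlvdvldv, rvlvdvv
Count: 11

11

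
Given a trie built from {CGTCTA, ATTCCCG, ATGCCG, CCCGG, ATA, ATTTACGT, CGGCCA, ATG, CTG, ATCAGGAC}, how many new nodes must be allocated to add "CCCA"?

"CCC" is already a path in the trie; the remaining "A" must be added.
So 4 − 3 = 1 new nodes.

1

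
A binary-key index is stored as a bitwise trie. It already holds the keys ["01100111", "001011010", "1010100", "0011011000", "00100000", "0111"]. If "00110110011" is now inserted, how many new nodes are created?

2

Walking "00110110011" from the root, the first 9 characters ("001101100") follow existing edges; "1" is the first miss.
Each of the 2 remaining characters creates one node.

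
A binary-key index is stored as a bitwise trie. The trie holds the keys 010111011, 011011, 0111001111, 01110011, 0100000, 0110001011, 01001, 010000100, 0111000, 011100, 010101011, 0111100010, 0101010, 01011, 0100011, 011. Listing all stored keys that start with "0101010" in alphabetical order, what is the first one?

DFS of the "0101010" subtree visits, in order: "0101010", "010101011"
Position 1: 0101010

0101010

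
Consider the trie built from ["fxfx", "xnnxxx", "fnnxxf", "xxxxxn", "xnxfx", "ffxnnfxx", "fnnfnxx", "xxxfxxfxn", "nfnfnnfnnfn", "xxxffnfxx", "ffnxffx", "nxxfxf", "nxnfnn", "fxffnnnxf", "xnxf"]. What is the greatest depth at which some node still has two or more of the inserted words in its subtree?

4

Equivalently: take the maximum, over all pairs, of their longest common prefix length.
e.g. "xnxf" and "xnxfx" share the prefix "xnxf" of length 4; no pair shares a longer one.
Longest shared-prefix length: 4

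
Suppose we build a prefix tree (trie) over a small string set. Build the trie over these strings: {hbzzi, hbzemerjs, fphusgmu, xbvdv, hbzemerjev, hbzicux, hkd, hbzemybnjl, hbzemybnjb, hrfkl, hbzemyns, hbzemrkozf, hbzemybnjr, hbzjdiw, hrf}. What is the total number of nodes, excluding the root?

54

Count nodes per top-level branch (shared prefixes stored once):
  'f'-branch (fphusgmu): 8 nodes
  'h'-branch (hbzemerjev, hbzemerjs, hbzemrkozf, hbzemybnjb, hbzemybnjl, hbzemybnjr, hbzemyns, hbzicux, hbzjdiw, hbzzi, hkd, hrf, hrfkl): 41 nodes
  'x'-branch (xbvdv): 5 nodes
Sum: 54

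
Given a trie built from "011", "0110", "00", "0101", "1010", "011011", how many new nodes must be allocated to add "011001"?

"0110" is already a path in the trie; the remaining "01" must be added.
So 6 − 4 = 2 new nodes.

2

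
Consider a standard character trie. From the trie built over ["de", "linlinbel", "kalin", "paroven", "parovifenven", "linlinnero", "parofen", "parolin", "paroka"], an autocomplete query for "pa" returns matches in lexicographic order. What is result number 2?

Words with prefix "pa", in lexicographic order: "parofen", "paroka", "parolin", "paroven", "parovifenven"
The 2nd is paroka.

paroka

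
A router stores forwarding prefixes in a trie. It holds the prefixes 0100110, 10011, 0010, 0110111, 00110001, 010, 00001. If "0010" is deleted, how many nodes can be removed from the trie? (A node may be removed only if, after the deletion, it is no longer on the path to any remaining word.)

1

After clearing the end-marker at "0010", prune upward until reaching a node still needed by another word.
The suffix "0" (1 node) is used only by "0010"; the node for "001" still has the child "1", so pruning stops there.
Nodes removed: 1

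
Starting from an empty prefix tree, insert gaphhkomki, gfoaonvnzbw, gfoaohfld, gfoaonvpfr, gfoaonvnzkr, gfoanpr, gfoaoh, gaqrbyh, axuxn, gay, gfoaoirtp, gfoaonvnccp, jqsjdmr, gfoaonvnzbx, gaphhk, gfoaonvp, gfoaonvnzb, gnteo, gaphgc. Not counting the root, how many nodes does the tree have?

64

Insert word by word; a character creates a node only if that edge doesn't already exist:
  "gaphhkomki" → 10 new (g, a, p, h, h, k, o, m, k, i)
  "gfoaonvnzbw" → prefix "g" already present; 10 new (f, o, a, o, n, v, n, z, b, w)
  "gfoaohfld" → prefix "gfoao" already present; 4 new (h, f, l, d)
  "gfoaonvpfr" → prefix "gfoaonv" already present; 3 new (p, f, r)
  "gfoaonvnzkr" → prefix "gfoaonvnz" already present; 2 new (k, r)
  "gfoanpr" → prefix "gfoa" already present; 3 new (n, p, r)
  "gfoaoh" → prefix "gfoaoh" already present; 0 new (none)
  "gaqrbyh" → prefix "ga" already present; 5 new (q, r, b, y, h)
  "axuxn" → 5 new (a, x, u, x, n)
  "gay" → prefix "ga" already present; 1 new (y)
  "gfoaoirtp" → prefix "gfoao" already present; 4 new (i, r, t, p)
  "gfoaonvnccp" → prefix "gfoaonvn" already present; 3 new (c, c, p)
  "jqsjdmr" → 7 new (j, q, s, j, d, m, r)
  "gfoaonvnzbx" → prefix "gfoaonvnzb" already present; 1 new (x)
  "gaphhk" → prefix "gaphhk" already present; 0 new (none)
  "gfoaonvp" → prefix "gfoaonvp" already present; 0 new (none)
  "gfoaonvnzb" → prefix "gfoaonvnzb" already present; 0 new (none)
  "gnteo" → prefix "g" already present; 4 new (n, t, e, o)
  "gaphgc" → prefix "gaph" already present; 2 new (g, c)
Total nodes = 10 + 10 + 4 + 3 + 2 + 3 + 0 + 5 + 5 + 1 + 4 + 3 + 7 + 1 + 0 + 0 + 0 + 4 + 2 = 64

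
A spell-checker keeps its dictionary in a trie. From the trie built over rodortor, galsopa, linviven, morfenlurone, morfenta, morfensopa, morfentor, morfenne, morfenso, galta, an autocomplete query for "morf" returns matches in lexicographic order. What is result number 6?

DFS of the "morf" subtree visits, in order: "morfenlurone", "morfenne", "morfenso", "morfensopa", "morfenta", "morfentor"
Position 6: morfentor

morfentor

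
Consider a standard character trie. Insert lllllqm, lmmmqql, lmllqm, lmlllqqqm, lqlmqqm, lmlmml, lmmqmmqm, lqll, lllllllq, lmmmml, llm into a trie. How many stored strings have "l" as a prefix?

11

Walk to "l"; the words in its subtree are exactly those with that prefix.
Words under "l": lllllllq, lllllqm, llm, lmlllqqqm, lmllqm, lmlmml, lmmmml, lmmmqql, lmmqmmqm, lqll, lqlmqqm
Count: 11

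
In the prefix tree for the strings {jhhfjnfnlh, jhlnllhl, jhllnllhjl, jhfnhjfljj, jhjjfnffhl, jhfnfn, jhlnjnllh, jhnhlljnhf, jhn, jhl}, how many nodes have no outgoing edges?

8

Leaves are exactly the stored words that no other stored word extends.
Those words: "jhfnfn", "jhfnhjfljj", "jhhfjnfnlh", "jhjjfnffhl", "jhllnllhjl", "jhlnjnllh", "jhlnllhl", "jhnhlljnhf"
Leaf count: 8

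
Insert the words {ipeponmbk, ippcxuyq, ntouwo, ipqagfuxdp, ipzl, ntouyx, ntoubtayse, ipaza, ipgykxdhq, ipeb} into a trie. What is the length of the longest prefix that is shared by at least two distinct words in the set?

4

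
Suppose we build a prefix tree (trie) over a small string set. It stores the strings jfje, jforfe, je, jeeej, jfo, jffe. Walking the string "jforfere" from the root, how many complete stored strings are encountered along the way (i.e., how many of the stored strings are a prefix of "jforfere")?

2

Walk "jforfere" from the root; an end-of-word marker is hit whenever a stored word is a prefix of "jforfere".
Prefixes of the query that are stored words: "jfo", "jforfe"
Count: 2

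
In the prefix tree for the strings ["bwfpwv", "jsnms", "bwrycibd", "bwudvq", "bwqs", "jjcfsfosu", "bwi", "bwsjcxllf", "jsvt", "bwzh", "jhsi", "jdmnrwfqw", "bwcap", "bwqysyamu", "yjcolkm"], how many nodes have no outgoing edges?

15

A leaf is a node with no children — equivalently, the end of a word that is not a proper prefix of any other stored word.
Those words: "bwcap", "bwfpwv", "bwi", "bwqs", "bwqysyamu", "bwrycibd", "bwsjcxllf", "bwudvq", "bwzh", "jdmnrwfqw", "jhsi", "jjcfsfosu", "jsnms", "jsvt", "yjcolkm"
Leaf count: 15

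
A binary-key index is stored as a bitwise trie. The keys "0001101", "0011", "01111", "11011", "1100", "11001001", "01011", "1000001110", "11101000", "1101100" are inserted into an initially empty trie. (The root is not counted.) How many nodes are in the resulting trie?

43

Count nodes per top-level branch (shared prefixes stored once):
  '0'-branch (0001101, 0011, 01011, 01111): 16 nodes
  '1'-branch (1000001110, 1100, 11001001, 11011, 1101100, 11101000): 27 nodes
Sum: 43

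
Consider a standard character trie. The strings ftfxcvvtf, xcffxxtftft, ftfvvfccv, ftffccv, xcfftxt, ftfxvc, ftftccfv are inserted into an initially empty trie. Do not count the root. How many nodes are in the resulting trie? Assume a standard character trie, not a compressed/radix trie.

40

Trie structure (* marks end of a word):
(root)
├─ f
│  └─ t
│     └─ f
│        ├─ f
│        │  └─ c
│        │     └─ c
│        │        └─ v *
│        ├─ t
│        │  └─ c
│        │     └─ c
│        │        └─ f
│        │           └─ v *
│        ├─ v
│        │  └─ v
│        │     └─ f
│        │        └─ c
│        │           └─ c
│        │              └─ v *
│        └─ x
│           ├─ c
│           │  └─ v
│           │     └─ v
│           │        └─ t
│           │           └─ f *
│           └─ v
│              └─ c *
└─ x
   └─ c
      └─ f
         └─ f
            ├─ t
            │  └─ x
            │     └─ t *
            └─ x
               └─ x
                  └─ t
                     └─ f
                        └─ t
                           └─ f
                              └─ t *
Counting every labelled node above: 40.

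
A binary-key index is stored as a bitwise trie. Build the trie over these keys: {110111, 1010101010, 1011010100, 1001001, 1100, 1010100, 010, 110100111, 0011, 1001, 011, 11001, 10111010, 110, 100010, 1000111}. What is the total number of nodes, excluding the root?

51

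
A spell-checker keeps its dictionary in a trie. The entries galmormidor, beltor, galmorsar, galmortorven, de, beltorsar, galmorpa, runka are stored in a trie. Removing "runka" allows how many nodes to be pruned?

A node on "runka"'s path can go only if nothing else ends at it or branches off below it.
No other word shares any prefix with "runka", so all 5 of its nodes go.
Nodes removed: 5

5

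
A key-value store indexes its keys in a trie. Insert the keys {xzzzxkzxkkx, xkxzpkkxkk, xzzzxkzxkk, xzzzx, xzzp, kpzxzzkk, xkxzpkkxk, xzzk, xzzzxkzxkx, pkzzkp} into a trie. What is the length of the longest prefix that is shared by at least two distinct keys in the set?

10

Look for the deepest trie node that still has at least two words in its subtree.
e.g. "xzzzxkzxkk" and "xzzzxkzxkkx" share the prefix "xzzzxkzxkk" of length 10; no pair shares a longer one.
Longest shared-prefix length: 10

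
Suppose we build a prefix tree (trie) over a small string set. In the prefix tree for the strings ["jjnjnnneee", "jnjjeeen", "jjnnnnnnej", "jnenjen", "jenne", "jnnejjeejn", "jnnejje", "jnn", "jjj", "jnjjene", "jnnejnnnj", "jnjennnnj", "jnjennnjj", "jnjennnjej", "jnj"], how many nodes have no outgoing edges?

Leaves are exactly the stored words that no other stored word extends.
Those words: "jenne", "jjj", "jjnjnnneee", "jjnnnnnnej", "jnenjen", "jnjennnjej", "jnjennnjj", "jnjennnnj", "jnjjeeen", "jnjjene", "jnnejjeejn", "jnnejnnnj"
Leaf count: 12

12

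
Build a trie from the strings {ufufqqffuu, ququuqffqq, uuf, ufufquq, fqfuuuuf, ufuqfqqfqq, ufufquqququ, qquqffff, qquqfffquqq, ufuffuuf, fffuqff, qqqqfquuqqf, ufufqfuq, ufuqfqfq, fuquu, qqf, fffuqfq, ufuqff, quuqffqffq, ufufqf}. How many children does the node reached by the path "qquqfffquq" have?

Follow the path "qquqfffquq" to its node, then look at its outgoing edges.
Distinct next characters after "qquqfffquq": q.
That node has 1 child edge.

1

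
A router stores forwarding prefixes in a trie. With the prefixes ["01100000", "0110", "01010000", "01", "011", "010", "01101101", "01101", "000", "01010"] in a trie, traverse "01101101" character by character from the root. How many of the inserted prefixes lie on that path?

Check each prefix of "01101101" against the stored set — each match is an end-marker on the path.
Prefixes of the query that are stored words: "01", "011", "0110", "01101", "01101101"
Count: 5

5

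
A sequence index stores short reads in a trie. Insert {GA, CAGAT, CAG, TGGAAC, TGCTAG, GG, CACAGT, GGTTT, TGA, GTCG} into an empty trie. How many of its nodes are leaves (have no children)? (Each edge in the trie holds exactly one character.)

8

A leaf is a node with no children — equivalently, the end of a word that is not a proper prefix of any other stored word.
Those words: "CACAGT", "CAGAT", "GA", "GGTTT", "GTCG", "TGA", "TGCTAG", "TGGAAC"
Leaf count: 8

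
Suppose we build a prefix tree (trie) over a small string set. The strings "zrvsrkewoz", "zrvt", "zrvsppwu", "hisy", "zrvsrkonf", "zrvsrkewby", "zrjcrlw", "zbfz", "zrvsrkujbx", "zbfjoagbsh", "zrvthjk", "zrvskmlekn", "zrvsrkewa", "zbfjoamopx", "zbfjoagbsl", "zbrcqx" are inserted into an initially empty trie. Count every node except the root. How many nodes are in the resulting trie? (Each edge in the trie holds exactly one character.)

For each word, the new-node count is its length minus the longest prefix already in the trie:
  "zrvsrkewoz" → 10 new (z, r, v, s, r, k, e, w, o, z)
  "zrvt" → prefix "zrv" already present; 1 new (t)
  "zrvsppwu" → prefix "zrvs" already present; 4 new (p, p, w, u)
  "hisy" → 4 new (h, i, s, y)
  "zrvsrkonf" → prefix "zrvsrk" already present; 3 new (o, n, f)
  "zrvsrkewby" → prefix "zrvsrkew" already present; 2 new (b, y)
  "zrjcrlw" → prefix "zr" already present; 5 new (j, c, r, l, w)
  "zbfz" → prefix "z" already present; 3 new (b, f, z)
  "zrvsrkujbx" → prefix "zrvsrk" already present; 4 new (u, j, b, x)
  "zbfjoagbsh" → prefix "zbf" already present; 7 new (j, o, a, g, b, s, h)
  "zrvthjk" → prefix "zrvt" already present; 3 new (h, j, k)
  "zrvskmlekn" → prefix "zrvs" already present; 6 new (k, m, l, e, k, n)
  "zrvsrkewa" → prefix "zrvsrkew" already present; 1 new (a)
  "zbfjoamopx" → prefix "zbfjoa" already present; 4 new (m, o, p, x)
  "zbfjoagbsl" → prefix "zbfjoagbs" already present; 1 new (l)
  "zbrcqx" → prefix "zb" already present; 4 new (r, c, q, x)
Total nodes = 10 + 1 + 4 + 4 + 3 + 2 + 5 + 3 + 4 + 7 + 3 + 6 + 1 + 4 + 1 + 4 = 62

62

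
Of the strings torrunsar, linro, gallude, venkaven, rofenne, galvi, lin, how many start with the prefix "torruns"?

Traverse to the node for "torruns", then collect every word in that subtree.
Words under "torruns": torrunsar
Count: 1

1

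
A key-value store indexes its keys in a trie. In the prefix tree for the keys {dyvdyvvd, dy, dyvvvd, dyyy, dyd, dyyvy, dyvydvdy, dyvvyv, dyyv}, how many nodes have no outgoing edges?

7

A leaf is a node with no children — equivalently, the end of a word that is not a proper prefix of any other stored word.
Those words: "dyd", "dyvdyvvd", "dyvvvd", "dyvvyv", "dyvydvdy", "dyyvy", "dyyy"
Leaf count: 7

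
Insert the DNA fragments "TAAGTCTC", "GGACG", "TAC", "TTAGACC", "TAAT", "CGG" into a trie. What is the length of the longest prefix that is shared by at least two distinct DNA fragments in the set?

3

The deepest shared node is where two words last agree before diverging.
e.g. "TAAGTCTC" and "TAAT" share the prefix "TAA" of length 3; no pair shares a longer one.
Longest shared-prefix length: 3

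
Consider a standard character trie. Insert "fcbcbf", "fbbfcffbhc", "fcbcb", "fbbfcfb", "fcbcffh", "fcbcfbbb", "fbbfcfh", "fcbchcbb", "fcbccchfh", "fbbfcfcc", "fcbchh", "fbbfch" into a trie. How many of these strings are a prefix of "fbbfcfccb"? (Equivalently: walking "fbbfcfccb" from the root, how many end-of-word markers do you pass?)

1

Check each prefix of "fbbfcfccb" against the stored set — each match is an end-marker on the path.
Prefixes of the query that are stored words: "fbbfcfcc"
Count: 1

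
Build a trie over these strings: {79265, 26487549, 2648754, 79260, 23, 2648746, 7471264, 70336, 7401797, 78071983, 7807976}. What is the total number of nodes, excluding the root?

For each word, the new-node count is its length minus the longest prefix already in the trie:
  "79265" → 5 new (7, 9, 2, 6, 5)
  "26487549" → 8 new (2, 6, 4, 8, 7, 5, 4, 9)
  "2648754" → prefix "2648754" already present; 0 new (none)
  "79260" → prefix "7926" already present; 1 new (0)
  "23" → prefix "2" already present; 1 new (3)
  "2648746" → prefix "26487" already present; 2 new (4, 6)
  "7471264" → prefix "7" already present; 6 new (4, 7, 1, 2, 6, 4)
  "70336" → prefix "7" already present; 4 new (0, 3, 3, 6)
  "7401797" → prefix "74" already present; 5 new (0, 1, 7, 9, 7)
  "78071983" → prefix "7" already present; 7 new (8, 0, 7, 1, 9, 8, 3)
  "7807976" → prefix "7807" already present; 3 new (9, 7, 6)
Total nodes = 5 + 8 + 0 + 1 + 1 + 2 + 6 + 4 + 5 + 7 + 3 = 42

42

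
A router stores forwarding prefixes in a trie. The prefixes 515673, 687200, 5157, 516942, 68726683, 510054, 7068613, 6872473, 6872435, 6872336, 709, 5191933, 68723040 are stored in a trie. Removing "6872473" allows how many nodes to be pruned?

Walk "6872473" from the leaf back toward the root, removing each node that no remaining word uses.
The suffix "73" (2 nodes) is used only by "6872473"; the node for "68724" still has the child "3", so pruning stops there.
Nodes removed: 2

2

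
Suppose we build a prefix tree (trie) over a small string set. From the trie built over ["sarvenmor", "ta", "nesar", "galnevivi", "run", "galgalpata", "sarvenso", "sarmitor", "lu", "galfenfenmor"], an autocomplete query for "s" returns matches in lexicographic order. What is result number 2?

sarvenmor

Filter for "s…" and sort: "sarmitor", "sarvenmor", "sarvenso"
Position 2: sarvenmor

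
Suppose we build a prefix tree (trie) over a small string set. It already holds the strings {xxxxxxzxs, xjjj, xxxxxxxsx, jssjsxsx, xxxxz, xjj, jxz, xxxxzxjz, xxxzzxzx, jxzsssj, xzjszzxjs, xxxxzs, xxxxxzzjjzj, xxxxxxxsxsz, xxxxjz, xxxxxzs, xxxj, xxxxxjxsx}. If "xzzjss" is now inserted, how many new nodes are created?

"xz" is already a path in the trie; the remaining "zjss" must be added.
Each of the 4 remaining characters creates one node.

4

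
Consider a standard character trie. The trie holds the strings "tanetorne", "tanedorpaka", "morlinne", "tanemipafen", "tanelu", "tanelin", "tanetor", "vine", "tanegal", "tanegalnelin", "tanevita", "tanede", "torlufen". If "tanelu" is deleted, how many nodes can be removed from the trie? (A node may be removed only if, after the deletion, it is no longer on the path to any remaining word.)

A node on "tanelu"'s path can go only if nothing else ends at it or branches off below it.
The suffix "u" (1 node) is used only by "tanelu"; the node for "tanel" still has the child "i", so pruning stops there.
Nodes removed: 1

1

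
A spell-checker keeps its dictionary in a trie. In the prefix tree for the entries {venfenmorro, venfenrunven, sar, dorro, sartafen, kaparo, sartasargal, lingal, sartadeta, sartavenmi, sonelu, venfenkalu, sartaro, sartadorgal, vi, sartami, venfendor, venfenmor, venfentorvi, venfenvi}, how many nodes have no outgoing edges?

Leaves are exactly the stored words that no other stored word extends.
Those words: "dorro", "kaparo", "lingal", "sartadeta", "sartadorgal", "sartafen", "sartami", "sartaro", "sartasargal", "sartavenmi", "sonelu", "venfendor", "venfenkalu", "venfenmorro", "venfenrunven", "venfentorvi", "venfenvi", "vi"
Leaf count: 18

18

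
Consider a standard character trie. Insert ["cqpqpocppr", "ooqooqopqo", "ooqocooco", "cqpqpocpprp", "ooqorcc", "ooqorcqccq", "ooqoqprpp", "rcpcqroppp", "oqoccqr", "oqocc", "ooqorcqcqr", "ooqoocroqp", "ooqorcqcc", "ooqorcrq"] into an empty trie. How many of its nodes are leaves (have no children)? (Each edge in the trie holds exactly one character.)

11

Leaves are exactly the stored words that no other stored word extends.
Those words: "cqpqpocpprp", "ooqocooco", "ooqoocroqp", "ooqooqopqo", "ooqoqprpp", "ooqorcc", "ooqorcqccq", "ooqorcqcqr", "ooqorcrq", "oqoccqr", "rcpcqroppp"
Leaf count: 11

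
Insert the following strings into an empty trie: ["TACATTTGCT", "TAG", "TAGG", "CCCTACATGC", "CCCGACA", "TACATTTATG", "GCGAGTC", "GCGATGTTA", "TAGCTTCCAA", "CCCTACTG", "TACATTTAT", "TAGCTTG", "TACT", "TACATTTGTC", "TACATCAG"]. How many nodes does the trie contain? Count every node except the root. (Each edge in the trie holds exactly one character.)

Count nodes per top-level branch (shared prefixes stored once):
  'C'-branch (CCCGACA, CCCTACATGC, CCCTACTG): 16 nodes
  'G'-branch (GCGAGTC, GCGATGTTA): 12 nodes
  'T'-branch (TACATCAG, TACATTTAT, TACATTTATG, TACATTTGCT, TACATTTGTC, TACT, TAG, TAGCTTCCAA, TAGCTTG, TAGG): 29 nodes
Sum: 57

57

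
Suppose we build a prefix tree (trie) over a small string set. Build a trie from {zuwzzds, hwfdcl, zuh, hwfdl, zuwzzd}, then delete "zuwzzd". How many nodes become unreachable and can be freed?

A node on "zuwzzd"'s path can go only if nothing else ends at it or branches off below it.
Every node on "zuwzzd" is still needed (e.g. by "zuwzzds"), so nothing is freed.
Nodes removed: 0

0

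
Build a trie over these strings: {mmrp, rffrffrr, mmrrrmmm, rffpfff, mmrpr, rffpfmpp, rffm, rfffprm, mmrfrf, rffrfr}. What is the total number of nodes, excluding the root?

34

Trie structure (* marks end of a word):
(root)
├─ m
│  └─ m
│     └─ r
│        ├─ f
│        │  └─ r
│        │     └─ f *
│        ├─ p *
│        │  └─ r *
│        └─ r
│           └─ r
│              └─ m
│                 └─ m
│                    └─ m *
└─ r
   └─ f
      └─ f
         ├─ f
         │  └─ p
         │     └─ r
         │        └─ m *
         ├─ m *
         ├─ p
         │  └─ f
         │     ├─ f
         │     │  └─ f *
         │     └─ m
         │        └─ p
         │           └─ p *
         └─ r
            └─ f
               ├─ f
               │  └─ r
               │     └─ r *
               └─ r *
Counting every labelled node above: 34.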